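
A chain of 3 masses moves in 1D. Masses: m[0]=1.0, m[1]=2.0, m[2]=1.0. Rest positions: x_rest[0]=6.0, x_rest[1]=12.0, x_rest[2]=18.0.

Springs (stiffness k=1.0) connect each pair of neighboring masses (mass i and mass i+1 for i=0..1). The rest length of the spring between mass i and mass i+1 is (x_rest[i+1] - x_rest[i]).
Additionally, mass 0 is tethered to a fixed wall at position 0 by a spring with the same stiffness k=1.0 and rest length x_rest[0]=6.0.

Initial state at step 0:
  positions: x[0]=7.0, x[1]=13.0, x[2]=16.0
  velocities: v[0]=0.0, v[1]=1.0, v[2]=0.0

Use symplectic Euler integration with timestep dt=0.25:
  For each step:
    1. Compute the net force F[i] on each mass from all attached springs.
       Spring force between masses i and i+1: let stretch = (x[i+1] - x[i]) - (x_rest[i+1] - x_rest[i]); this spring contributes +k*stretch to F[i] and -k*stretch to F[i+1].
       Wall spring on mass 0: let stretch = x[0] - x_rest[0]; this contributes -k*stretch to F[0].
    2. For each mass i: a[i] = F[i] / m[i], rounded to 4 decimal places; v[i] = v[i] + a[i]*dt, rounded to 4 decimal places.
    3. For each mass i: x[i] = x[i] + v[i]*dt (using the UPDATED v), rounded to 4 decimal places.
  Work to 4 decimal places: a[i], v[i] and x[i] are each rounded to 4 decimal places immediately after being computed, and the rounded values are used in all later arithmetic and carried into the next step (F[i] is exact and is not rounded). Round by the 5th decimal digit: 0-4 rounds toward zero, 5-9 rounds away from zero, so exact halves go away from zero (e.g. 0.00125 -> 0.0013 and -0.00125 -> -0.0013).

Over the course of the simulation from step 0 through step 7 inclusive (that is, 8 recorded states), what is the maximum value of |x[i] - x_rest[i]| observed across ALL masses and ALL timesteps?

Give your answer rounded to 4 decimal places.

Answer: 2.0230

Derivation:
Step 0: x=[7.0000 13.0000 16.0000] v=[0.0000 1.0000 0.0000]
Step 1: x=[6.9375 13.1563 16.1875] v=[-0.2500 0.6250 0.7500]
Step 2: x=[6.8301 13.2130 16.5606] v=[-0.4297 0.2266 1.4922]
Step 3: x=[6.6947 13.1748 17.0994] v=[-0.5415 -0.1528 2.1553]
Step 4: x=[6.5459 13.0567 17.7680] v=[-0.5952 -0.4723 2.6742]
Step 5: x=[6.3949 12.8824 18.5171] v=[-0.6040 -0.6973 2.9964]
Step 6: x=[6.2497 12.6814 19.2890] v=[-0.5809 -0.8039 3.0877]
Step 7: x=[6.1159 12.4859 20.0230] v=[-0.5354 -0.7819 2.9358]
Max displacement = 2.0230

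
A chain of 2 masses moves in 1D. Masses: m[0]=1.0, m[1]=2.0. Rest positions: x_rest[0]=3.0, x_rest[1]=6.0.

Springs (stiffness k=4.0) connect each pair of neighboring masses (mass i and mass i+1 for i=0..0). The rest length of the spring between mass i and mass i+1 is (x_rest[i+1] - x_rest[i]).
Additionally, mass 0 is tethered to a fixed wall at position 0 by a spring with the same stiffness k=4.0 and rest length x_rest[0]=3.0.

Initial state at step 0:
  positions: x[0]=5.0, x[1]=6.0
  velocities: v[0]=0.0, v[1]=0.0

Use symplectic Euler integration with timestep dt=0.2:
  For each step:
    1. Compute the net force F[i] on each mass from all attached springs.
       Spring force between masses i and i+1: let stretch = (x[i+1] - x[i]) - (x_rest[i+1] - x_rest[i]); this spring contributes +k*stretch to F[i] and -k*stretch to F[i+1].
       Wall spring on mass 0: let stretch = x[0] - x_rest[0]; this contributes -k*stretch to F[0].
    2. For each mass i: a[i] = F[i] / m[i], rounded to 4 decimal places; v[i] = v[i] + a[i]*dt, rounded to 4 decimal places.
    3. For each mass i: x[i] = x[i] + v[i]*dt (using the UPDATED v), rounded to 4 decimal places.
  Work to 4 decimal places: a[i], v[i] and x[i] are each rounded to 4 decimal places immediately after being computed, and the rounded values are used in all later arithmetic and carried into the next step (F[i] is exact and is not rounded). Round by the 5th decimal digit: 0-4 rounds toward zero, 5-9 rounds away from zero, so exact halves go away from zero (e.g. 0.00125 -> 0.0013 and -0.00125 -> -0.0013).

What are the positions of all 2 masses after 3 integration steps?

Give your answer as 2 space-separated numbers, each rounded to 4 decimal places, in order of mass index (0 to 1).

Answer: 2.2280 6.6636

Derivation:
Step 0: x=[5.0000 6.0000] v=[0.0000 0.0000]
Step 1: x=[4.3600 6.1600] v=[-3.2000 0.8000]
Step 2: x=[3.3104 6.4160] v=[-5.2480 1.2800]
Step 3: x=[2.2280 6.6636] v=[-5.4118 1.2378]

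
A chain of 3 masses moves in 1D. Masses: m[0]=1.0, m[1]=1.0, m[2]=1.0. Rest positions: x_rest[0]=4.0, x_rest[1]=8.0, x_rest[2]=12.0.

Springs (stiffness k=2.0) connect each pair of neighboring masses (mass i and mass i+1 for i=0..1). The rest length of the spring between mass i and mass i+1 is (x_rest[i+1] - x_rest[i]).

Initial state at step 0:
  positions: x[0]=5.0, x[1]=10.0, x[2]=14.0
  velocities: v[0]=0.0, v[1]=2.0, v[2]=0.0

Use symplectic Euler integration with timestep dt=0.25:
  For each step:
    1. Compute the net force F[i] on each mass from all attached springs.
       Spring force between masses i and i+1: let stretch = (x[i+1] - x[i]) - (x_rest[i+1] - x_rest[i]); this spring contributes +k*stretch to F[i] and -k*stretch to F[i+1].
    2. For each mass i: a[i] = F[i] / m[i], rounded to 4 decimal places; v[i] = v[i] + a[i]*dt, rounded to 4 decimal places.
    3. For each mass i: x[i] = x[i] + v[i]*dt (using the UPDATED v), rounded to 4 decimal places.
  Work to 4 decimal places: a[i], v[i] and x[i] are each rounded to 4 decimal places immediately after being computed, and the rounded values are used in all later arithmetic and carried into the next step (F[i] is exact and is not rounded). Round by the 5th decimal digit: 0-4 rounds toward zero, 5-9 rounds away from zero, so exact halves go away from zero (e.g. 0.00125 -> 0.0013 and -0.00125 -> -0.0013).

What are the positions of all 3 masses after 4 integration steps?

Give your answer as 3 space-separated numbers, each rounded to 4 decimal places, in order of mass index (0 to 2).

Step 0: x=[5.0000 10.0000 14.0000] v=[0.0000 2.0000 0.0000]
Step 1: x=[5.1250 10.3750 14.0000] v=[0.5000 1.5000 0.0000]
Step 2: x=[5.4063 10.5469 14.0469] v=[1.1250 0.6875 0.1875]
Step 3: x=[5.8301 10.5137 14.1563] v=[1.6953 -0.1328 0.4375]
Step 4: x=[6.3394 10.3504 14.3104] v=[2.0371 -0.6533 0.6162]

Answer: 6.3394 10.3504 14.3104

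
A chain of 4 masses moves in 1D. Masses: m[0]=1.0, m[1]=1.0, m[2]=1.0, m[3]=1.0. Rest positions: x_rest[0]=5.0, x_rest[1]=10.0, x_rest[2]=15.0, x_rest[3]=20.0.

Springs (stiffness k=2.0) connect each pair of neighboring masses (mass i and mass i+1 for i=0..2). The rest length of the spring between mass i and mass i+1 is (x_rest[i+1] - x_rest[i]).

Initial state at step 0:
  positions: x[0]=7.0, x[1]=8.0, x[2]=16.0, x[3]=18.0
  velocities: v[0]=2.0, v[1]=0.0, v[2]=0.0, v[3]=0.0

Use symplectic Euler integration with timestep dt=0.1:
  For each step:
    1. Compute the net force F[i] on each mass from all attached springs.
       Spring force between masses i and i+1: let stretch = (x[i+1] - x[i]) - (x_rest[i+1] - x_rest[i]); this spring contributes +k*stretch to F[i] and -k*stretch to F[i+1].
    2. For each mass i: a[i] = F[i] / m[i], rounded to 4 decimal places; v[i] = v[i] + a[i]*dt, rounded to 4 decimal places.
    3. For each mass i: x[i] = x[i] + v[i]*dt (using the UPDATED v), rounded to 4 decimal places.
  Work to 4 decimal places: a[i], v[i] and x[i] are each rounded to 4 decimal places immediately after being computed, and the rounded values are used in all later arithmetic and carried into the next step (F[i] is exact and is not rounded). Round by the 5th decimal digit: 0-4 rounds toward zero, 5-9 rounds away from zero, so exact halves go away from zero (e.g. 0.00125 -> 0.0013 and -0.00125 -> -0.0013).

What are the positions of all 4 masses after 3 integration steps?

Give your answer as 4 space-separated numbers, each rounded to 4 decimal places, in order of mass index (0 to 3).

Step 0: x=[7.0000 8.0000 16.0000 18.0000] v=[2.0000 0.0000 0.0000 0.0000]
Step 1: x=[7.1200 8.1400 15.8800 18.0600] v=[1.2000 1.4000 -1.2000 0.6000]
Step 2: x=[7.1604 8.4144 15.6488 18.1764] v=[0.4040 2.7440 -2.3120 1.1640]
Step 3: x=[7.1259 8.8084 15.3235 18.3423] v=[-0.3452 3.9401 -3.2534 1.6585]

Answer: 7.1259 8.8084 15.3235 18.3423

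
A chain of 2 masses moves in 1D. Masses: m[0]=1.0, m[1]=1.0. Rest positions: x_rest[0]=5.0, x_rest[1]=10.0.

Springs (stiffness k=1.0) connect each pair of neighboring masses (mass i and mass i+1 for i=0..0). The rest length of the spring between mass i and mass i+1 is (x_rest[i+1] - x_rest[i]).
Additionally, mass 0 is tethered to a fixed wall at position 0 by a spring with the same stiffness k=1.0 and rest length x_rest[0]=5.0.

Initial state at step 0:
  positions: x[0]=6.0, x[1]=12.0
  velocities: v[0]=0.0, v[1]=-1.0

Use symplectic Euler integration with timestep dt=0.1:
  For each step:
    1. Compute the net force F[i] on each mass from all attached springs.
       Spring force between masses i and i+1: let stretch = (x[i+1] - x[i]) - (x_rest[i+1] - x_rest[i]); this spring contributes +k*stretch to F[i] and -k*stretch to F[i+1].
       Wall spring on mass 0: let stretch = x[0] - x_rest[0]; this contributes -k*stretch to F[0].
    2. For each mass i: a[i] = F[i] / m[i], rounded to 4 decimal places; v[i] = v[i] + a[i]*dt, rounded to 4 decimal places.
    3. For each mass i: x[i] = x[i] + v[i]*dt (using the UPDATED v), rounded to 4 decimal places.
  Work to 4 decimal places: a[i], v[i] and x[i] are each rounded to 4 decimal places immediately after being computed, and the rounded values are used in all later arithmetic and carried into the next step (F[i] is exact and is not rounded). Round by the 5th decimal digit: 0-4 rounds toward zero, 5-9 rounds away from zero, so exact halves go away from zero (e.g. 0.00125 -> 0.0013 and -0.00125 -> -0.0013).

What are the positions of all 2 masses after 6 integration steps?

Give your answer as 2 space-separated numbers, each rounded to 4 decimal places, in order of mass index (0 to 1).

Answer: 5.9599 11.2308

Derivation:
Step 0: x=[6.0000 12.0000] v=[0.0000 -1.0000]
Step 1: x=[6.0000 11.8900] v=[0.0000 -1.1000]
Step 2: x=[5.9989 11.7711] v=[-0.0110 -1.1890]
Step 3: x=[5.9955 11.6445] v=[-0.0337 -1.2662]
Step 4: x=[5.9887 11.5114] v=[-0.0684 -1.3311]
Step 5: x=[5.9772 11.3731] v=[-0.1150 -1.3834]
Step 6: x=[5.9599 11.2308] v=[-0.1731 -1.4230]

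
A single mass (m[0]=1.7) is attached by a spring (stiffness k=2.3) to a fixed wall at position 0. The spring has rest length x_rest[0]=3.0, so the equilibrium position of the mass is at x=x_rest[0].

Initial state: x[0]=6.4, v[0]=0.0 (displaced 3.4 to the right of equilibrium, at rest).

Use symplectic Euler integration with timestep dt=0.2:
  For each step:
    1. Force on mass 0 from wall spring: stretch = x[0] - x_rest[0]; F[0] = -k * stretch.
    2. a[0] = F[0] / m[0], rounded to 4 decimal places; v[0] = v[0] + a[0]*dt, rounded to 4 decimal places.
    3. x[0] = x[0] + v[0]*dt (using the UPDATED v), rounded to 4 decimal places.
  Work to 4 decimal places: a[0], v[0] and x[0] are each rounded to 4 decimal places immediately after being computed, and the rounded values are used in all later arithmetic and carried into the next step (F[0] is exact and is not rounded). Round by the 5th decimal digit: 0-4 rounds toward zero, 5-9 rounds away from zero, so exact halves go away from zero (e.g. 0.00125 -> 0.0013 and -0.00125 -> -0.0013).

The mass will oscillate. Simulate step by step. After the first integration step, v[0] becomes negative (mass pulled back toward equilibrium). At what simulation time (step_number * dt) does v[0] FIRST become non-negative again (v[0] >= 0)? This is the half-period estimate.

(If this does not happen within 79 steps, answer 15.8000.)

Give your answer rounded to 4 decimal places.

Step 0: x=[6.4000] v=[0.0000]
Step 1: x=[6.2160] v=[-0.9200]
Step 2: x=[5.8580] v=[-1.7902]
Step 3: x=[5.3453] v=[-2.5635]
Step 4: x=[4.7057] v=[-3.1981]
Step 5: x=[3.9738] v=[-3.6596]
Step 6: x=[3.1892] v=[-3.9231]
Step 7: x=[2.3943] v=[-3.9743]
Step 8: x=[1.6322] v=[-3.8104]
Step 9: x=[0.9441] v=[-3.4403]
Step 10: x=[0.3673] v=[-2.8840]
Step 11: x=[-0.0670] v=[-2.1716]
Step 12: x=[-0.3353] v=[-1.3417]
Step 13: x=[-0.4231] v=[-0.4392]
Step 14: x=[-0.3257] v=[0.4871]
First v>=0 after going negative at step 14, time=2.8000

Answer: 2.8000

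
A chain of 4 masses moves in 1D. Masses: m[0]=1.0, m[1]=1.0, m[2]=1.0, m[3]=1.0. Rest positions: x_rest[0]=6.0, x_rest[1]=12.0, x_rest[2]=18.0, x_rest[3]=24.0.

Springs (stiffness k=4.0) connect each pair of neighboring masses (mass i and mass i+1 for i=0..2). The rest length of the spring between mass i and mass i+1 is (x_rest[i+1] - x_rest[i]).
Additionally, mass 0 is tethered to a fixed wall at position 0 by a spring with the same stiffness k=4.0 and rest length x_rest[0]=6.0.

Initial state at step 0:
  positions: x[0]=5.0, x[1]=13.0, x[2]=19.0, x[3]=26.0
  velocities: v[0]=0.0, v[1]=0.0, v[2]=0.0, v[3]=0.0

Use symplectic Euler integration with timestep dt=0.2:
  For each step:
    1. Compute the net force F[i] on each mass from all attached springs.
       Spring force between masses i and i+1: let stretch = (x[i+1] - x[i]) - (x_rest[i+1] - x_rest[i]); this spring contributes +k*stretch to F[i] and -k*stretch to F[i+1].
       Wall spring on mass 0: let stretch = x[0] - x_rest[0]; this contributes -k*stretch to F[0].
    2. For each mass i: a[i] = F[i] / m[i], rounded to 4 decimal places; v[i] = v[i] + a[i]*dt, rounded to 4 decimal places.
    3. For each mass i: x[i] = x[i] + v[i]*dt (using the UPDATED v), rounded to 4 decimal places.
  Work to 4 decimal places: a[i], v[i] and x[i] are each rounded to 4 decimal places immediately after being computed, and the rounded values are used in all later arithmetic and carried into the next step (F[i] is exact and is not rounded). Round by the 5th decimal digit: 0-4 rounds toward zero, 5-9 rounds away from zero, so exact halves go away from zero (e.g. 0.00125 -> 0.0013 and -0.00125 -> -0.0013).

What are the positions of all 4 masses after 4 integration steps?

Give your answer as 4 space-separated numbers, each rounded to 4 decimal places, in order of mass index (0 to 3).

Step 0: x=[5.0000 13.0000 19.0000 26.0000] v=[0.0000 0.0000 0.0000 0.0000]
Step 1: x=[5.4800 12.6800 19.1600 25.8400] v=[2.4000 -1.6000 0.8000 -0.8000]
Step 2: x=[6.2352 12.2448 19.3520 25.5712] v=[3.7760 -2.1760 0.9600 -1.3440]
Step 3: x=[6.9543 11.9852 19.4019 25.2673] v=[3.5955 -1.2979 0.2496 -1.5194]
Step 4: x=[7.3657 12.1073 19.2036 24.9850] v=[2.0568 0.6107 -0.9914 -1.4117]

Answer: 7.3657 12.1073 19.2036 24.9850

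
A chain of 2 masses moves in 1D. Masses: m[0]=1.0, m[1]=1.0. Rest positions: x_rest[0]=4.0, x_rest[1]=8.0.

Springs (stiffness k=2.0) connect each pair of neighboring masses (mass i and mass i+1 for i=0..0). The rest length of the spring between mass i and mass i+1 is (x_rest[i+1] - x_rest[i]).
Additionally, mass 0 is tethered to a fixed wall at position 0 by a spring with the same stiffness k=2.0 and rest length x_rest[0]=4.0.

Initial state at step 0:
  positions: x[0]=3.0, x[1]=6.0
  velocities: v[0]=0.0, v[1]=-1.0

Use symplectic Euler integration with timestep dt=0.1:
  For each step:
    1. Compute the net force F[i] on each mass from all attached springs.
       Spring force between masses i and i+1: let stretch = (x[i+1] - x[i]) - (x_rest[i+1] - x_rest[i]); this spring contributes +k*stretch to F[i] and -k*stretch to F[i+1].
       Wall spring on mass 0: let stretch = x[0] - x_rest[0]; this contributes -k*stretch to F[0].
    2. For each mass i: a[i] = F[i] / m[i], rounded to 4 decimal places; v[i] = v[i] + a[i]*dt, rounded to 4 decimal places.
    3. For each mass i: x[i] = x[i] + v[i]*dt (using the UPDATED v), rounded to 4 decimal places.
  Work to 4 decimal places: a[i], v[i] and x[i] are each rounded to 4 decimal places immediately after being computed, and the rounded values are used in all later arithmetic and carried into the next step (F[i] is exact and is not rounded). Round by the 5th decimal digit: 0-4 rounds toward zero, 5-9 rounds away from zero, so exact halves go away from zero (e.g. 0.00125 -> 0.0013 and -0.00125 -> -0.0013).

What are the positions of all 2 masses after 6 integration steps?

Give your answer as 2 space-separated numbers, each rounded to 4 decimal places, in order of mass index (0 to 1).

Answer: 2.9626 5.8590

Derivation:
Step 0: x=[3.0000 6.0000] v=[0.0000 -1.0000]
Step 1: x=[3.0000 5.9200] v=[0.0000 -0.8000]
Step 2: x=[2.9984 5.8616] v=[-0.0160 -0.5840]
Step 3: x=[2.9941 5.8259] v=[-0.0430 -0.3566]
Step 4: x=[2.9866 5.8136] v=[-0.0755 -0.1230]
Step 5: x=[2.9759 5.8248] v=[-0.1074 0.1116]
Step 6: x=[2.9626 5.8590] v=[-0.1328 0.3418]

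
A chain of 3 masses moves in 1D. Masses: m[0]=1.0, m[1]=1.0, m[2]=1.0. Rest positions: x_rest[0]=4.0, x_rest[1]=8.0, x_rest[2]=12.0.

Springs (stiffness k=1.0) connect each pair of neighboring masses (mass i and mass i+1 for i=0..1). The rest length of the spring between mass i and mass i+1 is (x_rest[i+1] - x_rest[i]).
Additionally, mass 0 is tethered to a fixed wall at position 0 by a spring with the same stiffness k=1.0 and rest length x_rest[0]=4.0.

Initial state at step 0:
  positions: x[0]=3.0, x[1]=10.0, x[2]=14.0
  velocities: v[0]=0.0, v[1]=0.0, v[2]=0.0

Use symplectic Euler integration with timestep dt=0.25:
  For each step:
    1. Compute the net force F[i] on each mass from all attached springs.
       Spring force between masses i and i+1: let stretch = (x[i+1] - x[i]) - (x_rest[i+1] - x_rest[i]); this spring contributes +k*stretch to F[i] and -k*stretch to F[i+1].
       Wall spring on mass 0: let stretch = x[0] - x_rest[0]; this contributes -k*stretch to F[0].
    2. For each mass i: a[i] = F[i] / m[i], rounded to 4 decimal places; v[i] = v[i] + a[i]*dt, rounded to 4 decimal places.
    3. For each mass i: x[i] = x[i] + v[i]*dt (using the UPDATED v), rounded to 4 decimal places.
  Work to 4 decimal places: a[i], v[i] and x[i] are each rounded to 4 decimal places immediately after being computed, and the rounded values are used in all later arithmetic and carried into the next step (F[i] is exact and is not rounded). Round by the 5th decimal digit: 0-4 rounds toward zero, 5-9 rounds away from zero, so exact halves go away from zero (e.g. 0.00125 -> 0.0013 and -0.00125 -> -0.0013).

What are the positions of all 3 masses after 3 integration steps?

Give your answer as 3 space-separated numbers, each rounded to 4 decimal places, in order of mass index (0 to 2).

Step 0: x=[3.0000 10.0000 14.0000] v=[0.0000 0.0000 0.0000]
Step 1: x=[3.2500 9.8125 14.0000] v=[1.0000 -0.7500 0.0000]
Step 2: x=[3.7070 9.4766 13.9883] v=[1.8281 -1.3438 -0.0469]
Step 3: x=[4.2930 9.0620 13.9446] v=[2.3438 -1.6583 -0.1748]

Answer: 4.2930 9.0620 13.9446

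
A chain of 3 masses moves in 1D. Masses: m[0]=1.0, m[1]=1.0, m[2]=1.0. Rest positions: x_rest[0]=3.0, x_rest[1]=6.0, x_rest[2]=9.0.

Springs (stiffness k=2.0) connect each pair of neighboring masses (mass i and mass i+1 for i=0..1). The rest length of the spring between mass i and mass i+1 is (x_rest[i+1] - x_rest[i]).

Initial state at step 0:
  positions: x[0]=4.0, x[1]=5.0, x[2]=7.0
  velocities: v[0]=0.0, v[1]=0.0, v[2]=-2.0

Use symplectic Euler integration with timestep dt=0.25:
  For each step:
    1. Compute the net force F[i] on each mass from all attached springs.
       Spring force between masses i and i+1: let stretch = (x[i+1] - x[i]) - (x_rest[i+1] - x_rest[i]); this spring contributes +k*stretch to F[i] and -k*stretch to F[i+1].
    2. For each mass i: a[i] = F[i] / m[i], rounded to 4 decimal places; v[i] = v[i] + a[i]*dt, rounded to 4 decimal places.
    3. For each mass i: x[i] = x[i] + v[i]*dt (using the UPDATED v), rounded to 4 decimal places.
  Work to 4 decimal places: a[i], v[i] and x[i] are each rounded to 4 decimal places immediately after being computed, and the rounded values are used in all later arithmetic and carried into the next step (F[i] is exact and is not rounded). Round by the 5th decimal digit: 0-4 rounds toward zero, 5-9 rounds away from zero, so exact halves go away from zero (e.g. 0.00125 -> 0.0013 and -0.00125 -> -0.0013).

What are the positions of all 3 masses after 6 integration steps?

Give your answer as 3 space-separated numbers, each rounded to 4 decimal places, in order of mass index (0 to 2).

Step 0: x=[4.0000 5.0000 7.0000] v=[0.0000 0.0000 -2.0000]
Step 1: x=[3.7500 5.1250 6.6250] v=[-1.0000 0.5000 -1.5000]
Step 2: x=[3.2969 5.2656 6.4375] v=[-1.8125 0.5625 -0.7500]
Step 3: x=[2.7149 5.3066 6.4785] v=[-2.3282 0.1641 0.1641]
Step 4: x=[2.0818 5.1702 6.7481] v=[-2.5324 -0.5458 1.0782]
Step 5: x=[1.4598 4.8449 7.1954] v=[-2.4882 -1.3011 1.7893]
Step 6: x=[0.8859 4.3903 7.7239] v=[-2.2957 -1.8184 2.1141]

Answer: 0.8859 4.3903 7.7239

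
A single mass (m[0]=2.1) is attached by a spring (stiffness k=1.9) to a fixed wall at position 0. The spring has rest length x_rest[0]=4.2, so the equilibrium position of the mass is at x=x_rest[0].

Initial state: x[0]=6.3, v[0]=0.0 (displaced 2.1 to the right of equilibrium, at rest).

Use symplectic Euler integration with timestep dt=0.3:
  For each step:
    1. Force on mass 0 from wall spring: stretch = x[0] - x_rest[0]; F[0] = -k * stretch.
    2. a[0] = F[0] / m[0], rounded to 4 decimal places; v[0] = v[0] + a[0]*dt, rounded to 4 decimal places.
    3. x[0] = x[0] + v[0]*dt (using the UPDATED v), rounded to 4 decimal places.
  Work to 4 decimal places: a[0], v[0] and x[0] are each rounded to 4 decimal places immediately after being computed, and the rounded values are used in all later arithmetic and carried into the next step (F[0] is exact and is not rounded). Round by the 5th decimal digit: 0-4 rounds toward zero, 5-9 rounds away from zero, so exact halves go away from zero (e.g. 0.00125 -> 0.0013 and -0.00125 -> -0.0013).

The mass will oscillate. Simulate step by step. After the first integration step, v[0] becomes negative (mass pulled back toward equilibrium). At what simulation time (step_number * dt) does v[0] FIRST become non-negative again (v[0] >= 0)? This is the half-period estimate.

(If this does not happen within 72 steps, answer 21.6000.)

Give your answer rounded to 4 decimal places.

Step 0: x=[6.3000] v=[0.0000]
Step 1: x=[6.1290] v=[-0.5700]
Step 2: x=[5.8009] v=[-1.0936]
Step 3: x=[5.3425] v=[-1.5281]
Step 4: x=[4.7910] v=[-1.8382]
Step 5: x=[4.1914] v=[-1.9986]
Step 6: x=[3.5925] v=[-1.9963]
Step 7: x=[3.0431] v=[-1.8314]
Step 8: x=[2.5879] v=[-1.5174]
Step 9: x=[2.2640] v=[-1.0798]
Step 10: x=[2.0977] v=[-0.5543]
Step 11: x=[2.1026] v=[0.0163]
First v>=0 after going negative at step 11, time=3.3000

Answer: 3.3000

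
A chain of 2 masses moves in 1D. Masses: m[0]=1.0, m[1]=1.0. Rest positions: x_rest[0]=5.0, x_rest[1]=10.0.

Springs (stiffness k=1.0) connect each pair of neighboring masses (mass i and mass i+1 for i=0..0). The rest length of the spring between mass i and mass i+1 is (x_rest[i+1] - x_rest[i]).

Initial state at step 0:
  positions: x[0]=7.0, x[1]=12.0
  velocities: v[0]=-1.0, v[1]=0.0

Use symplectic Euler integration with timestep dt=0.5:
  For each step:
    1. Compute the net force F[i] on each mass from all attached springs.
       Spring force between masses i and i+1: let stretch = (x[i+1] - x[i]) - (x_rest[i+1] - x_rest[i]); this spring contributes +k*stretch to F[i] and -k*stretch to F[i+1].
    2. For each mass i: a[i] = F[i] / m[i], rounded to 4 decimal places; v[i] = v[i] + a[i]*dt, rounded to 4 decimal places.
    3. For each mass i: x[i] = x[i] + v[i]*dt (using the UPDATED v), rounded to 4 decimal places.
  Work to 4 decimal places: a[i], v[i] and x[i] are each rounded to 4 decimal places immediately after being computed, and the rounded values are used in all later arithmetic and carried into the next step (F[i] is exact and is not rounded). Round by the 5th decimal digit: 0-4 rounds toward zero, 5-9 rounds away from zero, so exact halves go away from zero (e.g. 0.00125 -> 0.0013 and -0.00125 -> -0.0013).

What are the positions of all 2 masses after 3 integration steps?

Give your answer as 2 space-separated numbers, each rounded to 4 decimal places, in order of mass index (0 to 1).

Answer: 5.9375 11.5625

Derivation:
Step 0: x=[7.0000 12.0000] v=[-1.0000 0.0000]
Step 1: x=[6.5000 12.0000] v=[-1.0000 0.0000]
Step 2: x=[6.1250 11.8750] v=[-0.7500 -0.2500]
Step 3: x=[5.9375 11.5625] v=[-0.3750 -0.6250]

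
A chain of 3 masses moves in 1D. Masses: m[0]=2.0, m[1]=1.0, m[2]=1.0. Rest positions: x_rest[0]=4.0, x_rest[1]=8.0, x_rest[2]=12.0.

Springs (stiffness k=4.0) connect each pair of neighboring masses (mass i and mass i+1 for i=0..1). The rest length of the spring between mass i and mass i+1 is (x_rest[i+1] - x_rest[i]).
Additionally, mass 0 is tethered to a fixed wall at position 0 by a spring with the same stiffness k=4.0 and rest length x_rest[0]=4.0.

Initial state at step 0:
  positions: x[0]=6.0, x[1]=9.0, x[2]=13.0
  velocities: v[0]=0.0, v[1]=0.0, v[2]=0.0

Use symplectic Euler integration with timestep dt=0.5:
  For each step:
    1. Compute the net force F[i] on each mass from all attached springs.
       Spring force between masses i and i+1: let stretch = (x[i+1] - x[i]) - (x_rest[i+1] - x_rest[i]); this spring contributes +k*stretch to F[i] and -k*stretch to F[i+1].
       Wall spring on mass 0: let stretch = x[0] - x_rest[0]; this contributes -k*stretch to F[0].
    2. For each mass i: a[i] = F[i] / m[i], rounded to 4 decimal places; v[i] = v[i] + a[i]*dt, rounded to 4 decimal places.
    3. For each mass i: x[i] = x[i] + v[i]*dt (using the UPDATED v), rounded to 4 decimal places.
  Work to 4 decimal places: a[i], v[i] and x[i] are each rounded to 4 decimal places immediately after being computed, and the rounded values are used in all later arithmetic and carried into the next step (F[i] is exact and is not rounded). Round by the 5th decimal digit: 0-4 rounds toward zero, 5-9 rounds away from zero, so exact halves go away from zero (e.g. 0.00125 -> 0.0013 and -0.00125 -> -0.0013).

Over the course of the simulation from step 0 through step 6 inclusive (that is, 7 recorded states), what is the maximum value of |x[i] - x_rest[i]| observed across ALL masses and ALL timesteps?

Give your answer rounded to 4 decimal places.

Step 0: x=[6.0000 9.0000 13.0000] v=[0.0000 0.0000 0.0000]
Step 1: x=[4.5000 10.0000 13.0000] v=[-3.0000 2.0000 0.0000]
Step 2: x=[3.5000 8.5000 14.0000] v=[-2.0000 -3.0000 2.0000]
Step 3: x=[3.2500 7.5000 13.5000] v=[-0.5000 -2.0000 -1.0000]
Step 4: x=[3.5000 8.2500 11.0000] v=[0.5000 1.5000 -5.0000]
Step 5: x=[4.3750 7.0000 9.7500] v=[1.7500 -2.5000 -2.5000]
Step 6: x=[4.3750 5.8750 9.7500] v=[0.0000 -2.2500 0.0000]
Max displacement = 2.2500

Answer: 2.2500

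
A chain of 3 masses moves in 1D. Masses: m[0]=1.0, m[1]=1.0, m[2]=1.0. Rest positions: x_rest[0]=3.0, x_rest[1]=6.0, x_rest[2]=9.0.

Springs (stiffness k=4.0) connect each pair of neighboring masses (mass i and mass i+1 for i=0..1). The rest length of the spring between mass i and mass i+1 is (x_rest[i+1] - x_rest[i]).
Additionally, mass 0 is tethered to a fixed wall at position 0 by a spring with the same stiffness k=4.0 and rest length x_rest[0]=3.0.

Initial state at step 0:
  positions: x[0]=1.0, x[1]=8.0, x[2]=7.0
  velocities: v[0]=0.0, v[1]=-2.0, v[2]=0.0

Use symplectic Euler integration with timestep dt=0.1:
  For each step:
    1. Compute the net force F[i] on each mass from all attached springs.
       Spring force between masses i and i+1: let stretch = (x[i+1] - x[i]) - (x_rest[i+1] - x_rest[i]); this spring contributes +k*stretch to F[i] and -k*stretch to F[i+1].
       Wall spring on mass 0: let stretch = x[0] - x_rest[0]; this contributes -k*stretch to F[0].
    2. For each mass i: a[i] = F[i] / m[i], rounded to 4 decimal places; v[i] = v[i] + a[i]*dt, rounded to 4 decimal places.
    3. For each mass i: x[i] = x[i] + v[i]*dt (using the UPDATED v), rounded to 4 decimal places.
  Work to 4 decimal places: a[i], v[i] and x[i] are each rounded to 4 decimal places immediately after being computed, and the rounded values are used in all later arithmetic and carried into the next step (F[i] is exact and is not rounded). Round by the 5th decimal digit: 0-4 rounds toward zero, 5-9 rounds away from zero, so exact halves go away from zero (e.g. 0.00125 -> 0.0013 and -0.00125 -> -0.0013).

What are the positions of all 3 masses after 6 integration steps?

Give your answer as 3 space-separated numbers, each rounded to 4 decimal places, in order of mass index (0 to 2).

Step 0: x=[1.0000 8.0000 7.0000] v=[0.0000 -2.0000 0.0000]
Step 1: x=[1.2400 7.4800 7.1600] v=[2.4000 -5.2000 1.6000]
Step 2: x=[1.6800 6.6976 7.4528] v=[4.4000 -7.8240 2.9280]
Step 3: x=[2.2535 5.7447 7.8354] v=[5.7350 -9.5290 3.8259]
Step 4: x=[2.8765 4.7358 8.2544] v=[6.2301 -10.0892 4.1896]
Step 5: x=[3.4588 3.7933 8.6526] v=[5.8232 -9.4255 3.9822]
Step 6: x=[3.9162 3.0317 8.9765] v=[4.5735 -7.6156 3.2385]

Answer: 3.9162 3.0317 8.9765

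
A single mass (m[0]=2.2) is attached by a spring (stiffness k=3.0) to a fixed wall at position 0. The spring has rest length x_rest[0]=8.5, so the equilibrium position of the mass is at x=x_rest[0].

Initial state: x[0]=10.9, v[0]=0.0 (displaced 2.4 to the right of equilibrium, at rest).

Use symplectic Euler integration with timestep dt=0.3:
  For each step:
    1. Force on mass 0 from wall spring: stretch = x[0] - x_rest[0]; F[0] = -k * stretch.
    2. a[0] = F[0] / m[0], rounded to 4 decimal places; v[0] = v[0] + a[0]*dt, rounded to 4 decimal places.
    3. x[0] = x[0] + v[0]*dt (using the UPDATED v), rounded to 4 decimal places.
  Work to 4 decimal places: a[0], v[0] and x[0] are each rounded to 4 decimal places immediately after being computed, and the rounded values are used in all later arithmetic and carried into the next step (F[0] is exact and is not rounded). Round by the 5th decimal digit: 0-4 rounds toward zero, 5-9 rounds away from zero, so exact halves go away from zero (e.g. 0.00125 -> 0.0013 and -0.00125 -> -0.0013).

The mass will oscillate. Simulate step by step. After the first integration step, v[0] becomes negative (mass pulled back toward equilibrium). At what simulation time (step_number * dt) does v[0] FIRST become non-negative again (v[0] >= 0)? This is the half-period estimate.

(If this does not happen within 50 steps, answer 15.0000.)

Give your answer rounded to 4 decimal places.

Answer: 2.7000

Derivation:
Step 0: x=[10.9000] v=[0.0000]
Step 1: x=[10.6055] v=[-0.9818]
Step 2: x=[10.0526] v=[-1.8431]
Step 3: x=[9.3091] v=[-2.4783]
Step 4: x=[8.4663] v=[-2.8093]
Step 5: x=[7.6277] v=[-2.7955]
Step 6: x=[6.8961] v=[-2.4387]
Step 7: x=[6.3613] v=[-1.7826]
Step 8: x=[6.0890] v=[-0.9077]
Step 9: x=[6.1126] v=[0.0786]
First v>=0 after going negative at step 9, time=2.7000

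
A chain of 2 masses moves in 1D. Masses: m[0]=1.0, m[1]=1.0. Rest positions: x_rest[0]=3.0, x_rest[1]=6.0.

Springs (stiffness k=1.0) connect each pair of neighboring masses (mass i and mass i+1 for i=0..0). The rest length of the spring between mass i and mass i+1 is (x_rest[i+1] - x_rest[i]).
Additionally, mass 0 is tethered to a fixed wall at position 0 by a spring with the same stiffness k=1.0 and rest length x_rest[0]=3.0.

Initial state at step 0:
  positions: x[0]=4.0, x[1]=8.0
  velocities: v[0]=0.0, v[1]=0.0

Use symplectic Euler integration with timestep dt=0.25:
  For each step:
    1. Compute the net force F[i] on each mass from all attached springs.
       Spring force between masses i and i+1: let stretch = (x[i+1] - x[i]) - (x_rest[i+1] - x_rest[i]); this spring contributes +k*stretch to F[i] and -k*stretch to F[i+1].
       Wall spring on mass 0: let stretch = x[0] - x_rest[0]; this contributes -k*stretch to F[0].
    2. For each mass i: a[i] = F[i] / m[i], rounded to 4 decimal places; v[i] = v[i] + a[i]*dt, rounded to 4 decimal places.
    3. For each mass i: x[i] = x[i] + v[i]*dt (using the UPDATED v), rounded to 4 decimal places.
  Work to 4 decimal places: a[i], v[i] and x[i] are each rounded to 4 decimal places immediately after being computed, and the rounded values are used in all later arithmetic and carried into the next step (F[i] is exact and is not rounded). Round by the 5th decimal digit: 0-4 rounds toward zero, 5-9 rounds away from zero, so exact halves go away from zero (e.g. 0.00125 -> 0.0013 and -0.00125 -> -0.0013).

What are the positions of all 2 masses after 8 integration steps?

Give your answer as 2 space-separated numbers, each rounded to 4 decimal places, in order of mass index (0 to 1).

Step 0: x=[4.0000 8.0000] v=[0.0000 0.0000]
Step 1: x=[4.0000 7.9375] v=[0.0000 -0.2500]
Step 2: x=[3.9961 7.8164] v=[-0.0156 -0.4844]
Step 3: x=[3.9812 7.6440] v=[-0.0596 -0.6895]
Step 4: x=[3.9464 7.4302] v=[-0.1392 -0.8552]
Step 5: x=[3.8827 7.1862] v=[-0.2549 -0.9762]
Step 6: x=[3.7828 6.9232] v=[-0.3997 -1.0521]
Step 7: x=[3.6427 6.6514] v=[-0.5603 -1.0872]
Step 8: x=[3.4630 6.3791] v=[-0.7188 -1.0894]

Answer: 3.4630 6.3791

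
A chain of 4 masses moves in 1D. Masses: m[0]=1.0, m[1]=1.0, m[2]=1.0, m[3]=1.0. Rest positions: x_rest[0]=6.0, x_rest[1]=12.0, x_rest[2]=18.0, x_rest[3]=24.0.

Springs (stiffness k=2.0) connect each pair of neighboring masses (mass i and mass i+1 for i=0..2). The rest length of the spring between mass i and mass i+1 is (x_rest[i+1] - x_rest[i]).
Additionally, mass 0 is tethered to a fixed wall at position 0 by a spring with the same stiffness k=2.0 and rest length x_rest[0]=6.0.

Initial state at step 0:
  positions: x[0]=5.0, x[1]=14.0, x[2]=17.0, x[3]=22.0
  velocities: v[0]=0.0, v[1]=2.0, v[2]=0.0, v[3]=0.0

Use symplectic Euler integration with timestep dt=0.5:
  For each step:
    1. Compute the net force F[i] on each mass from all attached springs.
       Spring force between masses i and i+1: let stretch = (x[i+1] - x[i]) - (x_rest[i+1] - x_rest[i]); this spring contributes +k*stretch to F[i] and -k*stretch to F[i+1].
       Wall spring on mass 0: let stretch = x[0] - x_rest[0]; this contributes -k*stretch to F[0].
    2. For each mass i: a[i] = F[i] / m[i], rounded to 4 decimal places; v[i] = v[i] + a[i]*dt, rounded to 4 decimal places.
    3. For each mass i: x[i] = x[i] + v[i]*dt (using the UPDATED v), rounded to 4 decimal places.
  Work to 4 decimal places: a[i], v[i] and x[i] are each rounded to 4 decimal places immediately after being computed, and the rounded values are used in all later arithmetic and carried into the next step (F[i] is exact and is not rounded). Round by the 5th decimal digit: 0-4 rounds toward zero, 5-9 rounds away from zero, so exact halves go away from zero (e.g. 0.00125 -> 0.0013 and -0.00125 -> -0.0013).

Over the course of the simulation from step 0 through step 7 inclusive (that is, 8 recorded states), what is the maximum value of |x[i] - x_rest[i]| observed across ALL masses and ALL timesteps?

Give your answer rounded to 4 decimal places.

Step 0: x=[5.0000 14.0000 17.0000 22.0000] v=[0.0000 2.0000 0.0000 0.0000]
Step 1: x=[7.0000 12.0000 18.0000 22.5000] v=[4.0000 -4.0000 2.0000 1.0000]
Step 2: x=[8.0000 10.5000 18.2500 23.7500] v=[2.0000 -3.0000 0.5000 2.5000]
Step 3: x=[6.2500 11.6250 17.3750 25.2500] v=[-3.5000 2.2500 -1.7500 3.0000]
Step 4: x=[4.0625 12.9375 17.5625 25.8125] v=[-4.3750 2.6250 0.3750 1.1250]
Step 5: x=[4.2813 12.1250 19.5625 25.2500] v=[0.4375 -1.6250 4.0000 -1.1250]
Step 6: x=[6.2813 11.1094 20.6875 24.8438] v=[3.9999 -2.0312 2.2500 -0.8125]
Step 7: x=[7.5547 12.4688 19.1016 25.3594] v=[2.5467 2.7188 -3.1718 1.0312]
Max displacement = 2.6875

Answer: 2.6875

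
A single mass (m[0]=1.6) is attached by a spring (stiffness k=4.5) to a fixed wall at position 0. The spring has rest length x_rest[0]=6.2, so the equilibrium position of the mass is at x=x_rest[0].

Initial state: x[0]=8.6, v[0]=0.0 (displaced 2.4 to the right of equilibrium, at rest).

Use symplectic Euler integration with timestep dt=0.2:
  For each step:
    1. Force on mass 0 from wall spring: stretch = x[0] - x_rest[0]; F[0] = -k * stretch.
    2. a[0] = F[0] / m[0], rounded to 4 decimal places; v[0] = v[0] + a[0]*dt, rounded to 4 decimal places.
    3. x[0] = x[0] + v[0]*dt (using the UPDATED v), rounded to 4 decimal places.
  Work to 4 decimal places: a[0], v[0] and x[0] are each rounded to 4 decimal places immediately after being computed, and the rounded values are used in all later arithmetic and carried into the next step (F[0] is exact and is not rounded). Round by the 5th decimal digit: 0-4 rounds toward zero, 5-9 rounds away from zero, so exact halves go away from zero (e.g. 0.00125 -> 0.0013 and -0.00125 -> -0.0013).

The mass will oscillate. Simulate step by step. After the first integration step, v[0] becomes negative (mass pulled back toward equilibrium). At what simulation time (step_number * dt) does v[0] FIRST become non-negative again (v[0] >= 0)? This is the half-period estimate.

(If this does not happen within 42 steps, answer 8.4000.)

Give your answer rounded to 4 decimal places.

Step 0: x=[8.6000] v=[0.0000]
Step 1: x=[8.3300] v=[-1.3500]
Step 2: x=[7.8204] v=[-2.5481]
Step 3: x=[7.1285] v=[-3.4596]
Step 4: x=[6.3321] v=[-3.9819]
Step 5: x=[5.5209] v=[-4.0562]
Step 6: x=[4.7861] v=[-3.6742]
Step 7: x=[4.2103] v=[-2.8789]
Step 8: x=[3.8584] v=[-1.7597]
Step 9: x=[3.7699] v=[-0.4425]
Step 10: x=[3.9548] v=[0.9244]
First v>=0 after going negative at step 10, time=2.0000

Answer: 2.0000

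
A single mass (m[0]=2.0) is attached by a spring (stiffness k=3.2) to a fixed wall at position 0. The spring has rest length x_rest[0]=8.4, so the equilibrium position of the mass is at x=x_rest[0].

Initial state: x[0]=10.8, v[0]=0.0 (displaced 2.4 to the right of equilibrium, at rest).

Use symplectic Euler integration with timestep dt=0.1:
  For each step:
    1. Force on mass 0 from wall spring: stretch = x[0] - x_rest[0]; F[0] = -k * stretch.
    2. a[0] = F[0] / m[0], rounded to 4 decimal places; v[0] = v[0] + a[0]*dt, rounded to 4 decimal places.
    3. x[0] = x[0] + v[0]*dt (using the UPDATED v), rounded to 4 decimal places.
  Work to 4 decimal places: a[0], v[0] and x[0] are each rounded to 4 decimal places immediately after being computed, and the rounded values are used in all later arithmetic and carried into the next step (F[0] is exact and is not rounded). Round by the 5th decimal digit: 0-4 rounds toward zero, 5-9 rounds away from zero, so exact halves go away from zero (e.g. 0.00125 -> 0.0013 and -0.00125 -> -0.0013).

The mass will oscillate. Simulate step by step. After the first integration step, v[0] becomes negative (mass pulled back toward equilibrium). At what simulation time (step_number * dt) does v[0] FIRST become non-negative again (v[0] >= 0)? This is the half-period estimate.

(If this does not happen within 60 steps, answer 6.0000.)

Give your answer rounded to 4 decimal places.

Answer: 2.5000

Derivation:
Step 0: x=[10.8000] v=[0.0000]
Step 1: x=[10.7616] v=[-0.3840]
Step 2: x=[10.6854] v=[-0.7619]
Step 3: x=[10.5726] v=[-1.1276]
Step 4: x=[10.4251] v=[-1.4752]
Step 5: x=[10.2452] v=[-1.7992]
Step 6: x=[10.0358] v=[-2.0944]
Step 7: x=[9.8002] v=[-2.3561]
Step 8: x=[9.5422] v=[-2.5801]
Step 9: x=[9.2659] v=[-2.7629]
Step 10: x=[8.9758] v=[-2.9014]
Step 11: x=[8.6765] v=[-2.9935]
Step 12: x=[8.3727] v=[-3.0377]
Step 13: x=[8.0694] v=[-3.0333]
Step 14: x=[7.7714] v=[-2.9804]
Step 15: x=[7.4834] v=[-2.8798]
Step 16: x=[7.2101] v=[-2.7331]
Step 17: x=[6.9558] v=[-2.5427]
Step 18: x=[6.7246] v=[-2.3116]
Step 19: x=[6.5203] v=[-2.0435]
Step 20: x=[6.3460] v=[-1.7428]
Step 21: x=[6.2046] v=[-1.4142]
Step 22: x=[6.0983] v=[-1.0629]
Step 23: x=[6.0288] v=[-0.6946]
Step 24: x=[5.9973] v=[-0.3152]
Step 25: x=[6.0042] v=[0.0692]
First v>=0 after going negative at step 25, time=2.5000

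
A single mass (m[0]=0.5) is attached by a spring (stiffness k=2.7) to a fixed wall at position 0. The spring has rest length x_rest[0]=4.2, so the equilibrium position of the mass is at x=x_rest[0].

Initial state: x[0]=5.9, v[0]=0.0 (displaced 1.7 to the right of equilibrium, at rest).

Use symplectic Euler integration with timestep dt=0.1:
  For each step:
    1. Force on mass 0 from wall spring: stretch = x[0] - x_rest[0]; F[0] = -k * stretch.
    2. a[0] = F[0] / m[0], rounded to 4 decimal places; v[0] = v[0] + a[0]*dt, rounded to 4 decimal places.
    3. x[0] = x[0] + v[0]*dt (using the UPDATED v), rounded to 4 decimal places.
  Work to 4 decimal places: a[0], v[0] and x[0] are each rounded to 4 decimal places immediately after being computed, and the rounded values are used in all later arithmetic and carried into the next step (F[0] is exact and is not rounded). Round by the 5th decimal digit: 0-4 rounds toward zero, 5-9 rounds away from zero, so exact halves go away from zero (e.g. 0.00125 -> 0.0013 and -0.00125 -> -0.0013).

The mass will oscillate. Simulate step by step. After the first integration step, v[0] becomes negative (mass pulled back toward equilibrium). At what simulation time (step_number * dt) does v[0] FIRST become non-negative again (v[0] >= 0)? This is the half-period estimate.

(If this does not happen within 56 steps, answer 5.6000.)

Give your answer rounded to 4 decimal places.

Step 0: x=[5.9000] v=[0.0000]
Step 1: x=[5.8082] v=[-0.9180]
Step 2: x=[5.6296] v=[-1.7864]
Step 3: x=[5.3738] v=[-2.5584]
Step 4: x=[5.0546] v=[-3.1923]
Step 5: x=[4.6892] v=[-3.6538]
Step 6: x=[4.2974] v=[-3.9180]
Step 7: x=[3.9003] v=[-3.9706]
Step 8: x=[3.5194] v=[-3.8088]
Step 9: x=[3.1753] v=[-3.4413]
Step 10: x=[2.8865] v=[-2.8880]
Step 11: x=[2.6686] v=[-2.1787]
Step 12: x=[2.5334] v=[-1.3517]
Step 13: x=[2.4882] v=[-0.4517]
Step 14: x=[2.5355] v=[0.4727]
First v>=0 after going negative at step 14, time=1.4000

Answer: 1.4000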